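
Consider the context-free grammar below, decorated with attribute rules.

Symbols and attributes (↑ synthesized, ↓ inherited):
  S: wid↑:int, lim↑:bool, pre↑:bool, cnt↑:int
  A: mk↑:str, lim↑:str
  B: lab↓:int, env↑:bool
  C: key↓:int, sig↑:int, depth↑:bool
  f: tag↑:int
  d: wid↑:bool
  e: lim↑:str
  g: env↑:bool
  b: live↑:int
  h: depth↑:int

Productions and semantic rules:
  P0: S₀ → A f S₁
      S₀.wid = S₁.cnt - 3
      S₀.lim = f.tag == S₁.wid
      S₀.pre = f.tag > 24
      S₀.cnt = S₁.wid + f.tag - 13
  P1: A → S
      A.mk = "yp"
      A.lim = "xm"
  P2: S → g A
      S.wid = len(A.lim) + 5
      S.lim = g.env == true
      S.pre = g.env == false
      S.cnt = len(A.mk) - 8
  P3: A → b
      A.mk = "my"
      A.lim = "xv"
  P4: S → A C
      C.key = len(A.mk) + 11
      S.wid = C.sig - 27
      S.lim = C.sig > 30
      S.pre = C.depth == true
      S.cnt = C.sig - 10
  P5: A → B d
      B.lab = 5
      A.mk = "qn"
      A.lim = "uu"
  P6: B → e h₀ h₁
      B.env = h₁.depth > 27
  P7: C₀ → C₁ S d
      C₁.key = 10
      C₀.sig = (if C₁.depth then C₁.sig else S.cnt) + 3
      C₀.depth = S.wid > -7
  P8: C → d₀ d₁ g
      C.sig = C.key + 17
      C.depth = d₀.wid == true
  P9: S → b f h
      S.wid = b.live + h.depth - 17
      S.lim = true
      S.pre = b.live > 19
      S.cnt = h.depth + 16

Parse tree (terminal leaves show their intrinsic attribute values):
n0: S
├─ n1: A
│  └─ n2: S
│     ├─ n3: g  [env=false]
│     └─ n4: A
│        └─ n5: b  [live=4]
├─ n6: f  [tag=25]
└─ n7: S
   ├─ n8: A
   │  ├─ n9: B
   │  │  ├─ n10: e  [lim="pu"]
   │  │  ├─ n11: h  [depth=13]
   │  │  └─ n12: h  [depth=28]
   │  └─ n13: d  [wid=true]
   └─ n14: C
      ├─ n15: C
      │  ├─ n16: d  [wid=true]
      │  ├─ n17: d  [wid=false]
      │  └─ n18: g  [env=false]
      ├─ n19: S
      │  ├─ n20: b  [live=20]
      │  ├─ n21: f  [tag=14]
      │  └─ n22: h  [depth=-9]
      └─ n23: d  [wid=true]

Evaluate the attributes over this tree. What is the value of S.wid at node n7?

3

1. n3.env = false  [terminal]
2. n5.live = 4  [terminal]
3. n4.mk = "my"  ["my"]
4. n4.lim = "xv"  ["xv"]
5. n2.wid = 7  [len(A.lim) + 5]
6. n2.lim = false  [g.env == true]
7. n2.pre = true  [g.env == false]
8. n2.cnt = -6  [len(A.mk) - 8]
9. n1.mk = "yp"  ["yp"]
10. n1.lim = "xm"  ["xm"]
11. n6.tag = 25  [terminal]
12. n9.lab = 5  [5]
13. n10.lim = "pu"  [terminal]
14. n11.depth = 13  [terminal]
15. n12.depth = 28  [terminal]
16. n9.env = true  [h₁.depth > 27]
17. n13.wid = true  [terminal]
18. n8.mk = "qn"  ["qn"]
19. n8.lim = "uu"  ["uu"]
20. n14.key = 13  [len(A.mk) + 11]
21. n15.key = 10  [10]
22. n16.wid = true  [terminal]
23. n17.wid = false  [terminal]
24. n18.env = false  [terminal]
25. n15.sig = 27  [C.key + 17]
26. n15.depth = true  [d₀.wid == true]
27. n20.live = 20  [terminal]
28. n21.tag = 14  [terminal]
29. n22.depth = -9  [terminal]
30. n19.wid = -6  [b.live + h.depth - 17]
31. n19.lim = true  [true]
32. n19.pre = true  [b.live > 19]
33. n19.cnt = 7  [h.depth + 16]
34. n23.wid = true  [terminal]
35. n14.sig = 30  [(if C₁.depth then C₁.sig else S.cnt) + 3]
36. n14.depth = true  [S.wid > -7]
37. n7.wid = 3  [C.sig - 27]
38. n7.lim = false  [C.sig > 30]
39. n7.pre = true  [C.depth == true]
40. n7.cnt = 20  [C.sig - 10]
41. n0.wid = 17  [S₁.cnt - 3]
42. n0.lim = false  [f.tag == S₁.wid]
43. n0.pre = true  [f.tag > 24]
44. n0.cnt = 15  [S₁.wid + f.tag - 13]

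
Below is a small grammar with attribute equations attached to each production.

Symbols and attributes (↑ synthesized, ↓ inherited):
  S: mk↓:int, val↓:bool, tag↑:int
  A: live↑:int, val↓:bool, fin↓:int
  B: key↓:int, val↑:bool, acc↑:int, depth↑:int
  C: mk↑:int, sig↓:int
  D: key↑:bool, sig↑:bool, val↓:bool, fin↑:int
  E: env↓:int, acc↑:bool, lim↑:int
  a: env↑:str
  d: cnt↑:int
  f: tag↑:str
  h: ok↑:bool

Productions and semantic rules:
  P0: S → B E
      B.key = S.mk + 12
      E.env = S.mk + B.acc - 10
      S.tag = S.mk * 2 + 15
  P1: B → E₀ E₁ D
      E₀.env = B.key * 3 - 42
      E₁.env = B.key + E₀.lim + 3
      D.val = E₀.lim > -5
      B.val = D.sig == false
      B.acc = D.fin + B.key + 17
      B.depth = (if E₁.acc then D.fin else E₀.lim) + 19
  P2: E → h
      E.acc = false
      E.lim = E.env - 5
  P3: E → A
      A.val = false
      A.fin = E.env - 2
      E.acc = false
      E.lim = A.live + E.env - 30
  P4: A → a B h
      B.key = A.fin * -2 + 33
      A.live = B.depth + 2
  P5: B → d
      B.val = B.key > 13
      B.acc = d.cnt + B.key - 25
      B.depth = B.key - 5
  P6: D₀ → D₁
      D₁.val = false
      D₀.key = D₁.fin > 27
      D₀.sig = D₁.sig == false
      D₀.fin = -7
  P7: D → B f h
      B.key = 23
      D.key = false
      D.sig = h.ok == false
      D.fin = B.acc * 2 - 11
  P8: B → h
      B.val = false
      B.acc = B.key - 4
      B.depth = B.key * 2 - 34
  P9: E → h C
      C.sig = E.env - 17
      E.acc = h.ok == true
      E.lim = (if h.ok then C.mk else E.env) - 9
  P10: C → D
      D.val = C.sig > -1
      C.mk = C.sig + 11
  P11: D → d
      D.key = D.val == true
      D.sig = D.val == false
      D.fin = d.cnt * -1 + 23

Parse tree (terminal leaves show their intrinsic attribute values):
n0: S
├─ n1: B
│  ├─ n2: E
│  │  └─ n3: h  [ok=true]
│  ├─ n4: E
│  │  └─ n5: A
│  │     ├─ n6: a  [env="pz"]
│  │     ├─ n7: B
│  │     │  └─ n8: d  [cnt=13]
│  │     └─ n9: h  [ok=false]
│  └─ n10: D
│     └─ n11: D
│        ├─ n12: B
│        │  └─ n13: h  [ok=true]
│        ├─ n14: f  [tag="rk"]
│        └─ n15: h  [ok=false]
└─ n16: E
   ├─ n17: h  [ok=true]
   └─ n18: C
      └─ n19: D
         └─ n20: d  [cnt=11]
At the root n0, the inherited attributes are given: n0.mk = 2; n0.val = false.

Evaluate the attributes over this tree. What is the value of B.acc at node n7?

1

1. n0.mk = 2  [given at root]
2. n0.val = false  [given at root]
3. n1.key = 14  [S.mk + 12]
4. n2.env = 0  [B.key * 3 - 42]
5. n3.ok = true  [terminal]
6. n2.acc = false  [false]
7. n2.lim = -5  [E.env - 5]
8. n4.env = 12  [B.key + E₀.lim + 3]
9. n5.val = false  [false]
10. n5.fin = 10  [E.env - 2]
11. n6.env = "pz"  [terminal]
12. n7.key = 13  [A.fin * -2 + 33]
13. n8.cnt = 13  [terminal]
14. n7.val = false  [B.key > 13]
15. n7.acc = 1  [d.cnt + B.key - 25]
16. n7.depth = 8  [B.key - 5]
17. n9.ok = false  [terminal]
18. n5.live = 10  [B.depth + 2]
19. n4.acc = false  [false]
20. n4.lim = -8  [A.live + E.env - 30]
21. n10.val = false  [E₀.lim > -5]
22. n11.val = false  [false]
23. n12.key = 23  [23]
24. n13.ok = true  [terminal]
25. n12.val = false  [false]
26. n12.acc = 19  [B.key - 4]
27. n12.depth = 12  [B.key * 2 - 34]
28. n14.tag = "rk"  [terminal]
29. n15.ok = false  [terminal]
30. n11.key = false  [false]
31. n11.sig = true  [h.ok == false]
32. n11.fin = 27  [B.acc * 2 - 11]
33. n10.key = false  [D₁.fin > 27]
34. n10.sig = false  [D₁.sig == false]
35. n10.fin = -7  [-7]
36. n1.val = true  [D.sig == false]
37. n1.acc = 24  [D.fin + B.key + 17]
38. n1.depth = 14  [(if E₁.acc then D.fin else E₀.lim) + 19]
39. n16.env = 16  [S.mk + B.acc - 10]
40. n17.ok = true  [terminal]
41. n18.sig = -1  [E.env - 17]
42. n19.val = false  [C.sig > -1]
43. n20.cnt = 11  [terminal]
44. n19.key = false  [D.val == true]
45. n19.sig = true  [D.val == false]
46. n19.fin = 12  [d.cnt * -1 + 23]
47. n18.mk = 10  [C.sig + 11]
48. n16.acc = true  [h.ok == true]
49. n16.lim = 1  [(if h.ok then C.mk else E.env) - 9]
50. n0.tag = 19  [S.mk * 2 + 15]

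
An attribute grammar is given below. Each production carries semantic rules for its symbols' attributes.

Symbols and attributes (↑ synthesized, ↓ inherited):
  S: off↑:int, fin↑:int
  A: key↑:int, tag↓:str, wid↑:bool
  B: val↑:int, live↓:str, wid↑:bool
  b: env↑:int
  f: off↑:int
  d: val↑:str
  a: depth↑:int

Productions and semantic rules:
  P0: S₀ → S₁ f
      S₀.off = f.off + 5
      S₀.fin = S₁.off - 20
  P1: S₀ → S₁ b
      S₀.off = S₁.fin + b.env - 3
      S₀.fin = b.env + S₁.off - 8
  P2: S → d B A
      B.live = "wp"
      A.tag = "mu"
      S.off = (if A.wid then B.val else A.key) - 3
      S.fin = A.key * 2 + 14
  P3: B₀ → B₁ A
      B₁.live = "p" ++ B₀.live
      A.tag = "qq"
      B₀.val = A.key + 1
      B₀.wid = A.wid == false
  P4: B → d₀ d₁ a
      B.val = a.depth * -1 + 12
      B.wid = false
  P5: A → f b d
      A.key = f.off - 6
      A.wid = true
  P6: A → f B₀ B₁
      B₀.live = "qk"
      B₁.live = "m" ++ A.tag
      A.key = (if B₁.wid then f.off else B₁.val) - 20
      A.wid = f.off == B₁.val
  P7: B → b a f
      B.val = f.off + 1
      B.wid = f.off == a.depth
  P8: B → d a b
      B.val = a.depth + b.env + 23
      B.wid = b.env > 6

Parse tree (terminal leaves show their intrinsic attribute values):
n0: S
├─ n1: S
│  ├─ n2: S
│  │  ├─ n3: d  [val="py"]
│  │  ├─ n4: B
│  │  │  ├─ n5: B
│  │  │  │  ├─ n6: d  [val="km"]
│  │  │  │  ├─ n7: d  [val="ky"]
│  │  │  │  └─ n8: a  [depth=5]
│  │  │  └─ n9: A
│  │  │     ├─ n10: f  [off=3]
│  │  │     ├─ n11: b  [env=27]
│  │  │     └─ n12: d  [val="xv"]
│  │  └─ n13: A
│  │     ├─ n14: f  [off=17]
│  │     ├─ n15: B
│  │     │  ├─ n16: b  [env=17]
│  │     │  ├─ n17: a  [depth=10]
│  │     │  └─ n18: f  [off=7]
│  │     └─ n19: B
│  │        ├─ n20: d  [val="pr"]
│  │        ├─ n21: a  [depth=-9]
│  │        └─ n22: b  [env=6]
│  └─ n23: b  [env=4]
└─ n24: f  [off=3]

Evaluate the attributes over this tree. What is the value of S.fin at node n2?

1. n3.val = "py"  [terminal]
2. n4.live = "wp"  ["wp"]
3. n5.live = "pwp"  ["p" ++ B₀.live]
4. n6.val = "km"  [terminal]
5. n7.val = "ky"  [terminal]
6. n8.depth = 5  [terminal]
7. n5.val = 7  [a.depth * -1 + 12]
8. n5.wid = false  [false]
9. n9.tag = "qq"  ["qq"]
10. n10.off = 3  [terminal]
11. n11.env = 27  [terminal]
12. n12.val = "xv"  [terminal]
13. n9.key = -3  [f.off - 6]
14. n9.wid = true  [true]
15. n4.val = -2  [A.key + 1]
16. n4.wid = false  [A.wid == false]
17. n13.tag = "mu"  ["mu"]
18. n14.off = 17  [terminal]
19. n15.live = "qk"  ["qk"]
20. n16.env = 17  [terminal]
21. n17.depth = 10  [terminal]
22. n18.off = 7  [terminal]
23. n15.val = 8  [f.off + 1]
24. n15.wid = false  [f.off == a.depth]
25. n19.live = "mmu"  ["m" ++ A.tag]
26. n20.val = "pr"  [terminal]
27. n21.depth = -9  [terminal]
28. n22.env = 6  [terminal]
29. n19.val = 20  [a.depth + b.env + 23]
30. n19.wid = false  [b.env > 6]
31. n13.key = 0  [(if B₁.wid then f.off else B₁.val) - 20]
32. n13.wid = false  [f.off == B₁.val]
33. n2.off = -3  [(if A.wid then B.val else A.key) - 3]
34. n2.fin = 14  [A.key * 2 + 14]
35. n23.env = 4  [terminal]
36. n1.off = 15  [S₁.fin + b.env - 3]
37. n1.fin = -7  [b.env + S₁.off - 8]
38. n24.off = 3  [terminal]
39. n0.off = 8  [f.off + 5]
40. n0.fin = -5  [S₁.off - 20]

14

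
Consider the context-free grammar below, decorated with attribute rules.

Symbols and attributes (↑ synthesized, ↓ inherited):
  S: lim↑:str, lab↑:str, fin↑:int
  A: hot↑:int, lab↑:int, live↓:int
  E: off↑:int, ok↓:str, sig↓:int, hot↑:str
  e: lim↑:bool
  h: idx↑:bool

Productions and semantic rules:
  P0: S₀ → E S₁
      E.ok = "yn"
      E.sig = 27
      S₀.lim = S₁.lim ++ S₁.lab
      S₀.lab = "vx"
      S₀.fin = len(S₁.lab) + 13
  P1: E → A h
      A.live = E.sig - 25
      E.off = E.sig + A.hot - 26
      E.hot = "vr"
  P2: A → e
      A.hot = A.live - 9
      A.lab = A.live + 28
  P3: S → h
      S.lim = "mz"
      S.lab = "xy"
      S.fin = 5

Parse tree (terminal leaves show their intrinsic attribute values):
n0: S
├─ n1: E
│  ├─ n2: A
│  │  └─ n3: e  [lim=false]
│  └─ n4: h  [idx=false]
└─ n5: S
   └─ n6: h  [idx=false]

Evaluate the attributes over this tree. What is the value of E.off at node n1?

1. n1.ok = "yn"  ["yn"]
2. n1.sig = 27  [27]
3. n2.live = 2  [E.sig - 25]
4. n3.lim = false  [terminal]
5. n2.hot = -7  [A.live - 9]
6. n2.lab = 30  [A.live + 28]
7. n4.idx = false  [terminal]
8. n1.off = -6  [E.sig + A.hot - 26]
9. n1.hot = "vr"  ["vr"]
10. n6.idx = false  [terminal]
11. n5.lim = "mz"  ["mz"]
12. n5.lab = "xy"  ["xy"]
13. n5.fin = 5  [5]
14. n0.lim = "mzxy"  [S₁.lim ++ S₁.lab]
15. n0.lab = "vx"  ["vx"]
16. n0.fin = 15  [len(S₁.lab) + 13]

-6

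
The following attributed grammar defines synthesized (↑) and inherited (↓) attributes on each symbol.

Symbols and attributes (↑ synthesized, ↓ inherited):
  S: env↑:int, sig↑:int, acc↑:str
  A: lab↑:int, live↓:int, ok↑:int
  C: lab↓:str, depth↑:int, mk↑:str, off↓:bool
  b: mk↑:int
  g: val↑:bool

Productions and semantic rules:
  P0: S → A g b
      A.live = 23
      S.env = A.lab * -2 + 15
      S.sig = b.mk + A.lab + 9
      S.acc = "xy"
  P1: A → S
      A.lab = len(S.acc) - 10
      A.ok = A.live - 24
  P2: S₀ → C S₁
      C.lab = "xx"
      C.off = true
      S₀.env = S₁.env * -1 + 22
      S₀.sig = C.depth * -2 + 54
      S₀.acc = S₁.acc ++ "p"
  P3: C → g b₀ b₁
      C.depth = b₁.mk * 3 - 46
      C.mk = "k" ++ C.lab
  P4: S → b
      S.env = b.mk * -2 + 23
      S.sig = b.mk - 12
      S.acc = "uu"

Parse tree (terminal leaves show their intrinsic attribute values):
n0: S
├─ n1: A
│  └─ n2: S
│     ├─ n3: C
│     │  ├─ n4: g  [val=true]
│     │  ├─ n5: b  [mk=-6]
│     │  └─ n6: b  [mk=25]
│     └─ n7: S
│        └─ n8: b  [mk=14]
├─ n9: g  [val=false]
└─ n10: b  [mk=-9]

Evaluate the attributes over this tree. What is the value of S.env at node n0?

1. n1.live = 23  [23]
2. n3.lab = "xx"  ["xx"]
3. n3.off = true  [true]
4. n4.val = true  [terminal]
5. n5.mk = -6  [terminal]
6. n6.mk = 25  [terminal]
7. n3.depth = 29  [b₁.mk * 3 - 46]
8. n3.mk = "kxx"  ["k" ++ C.lab]
9. n8.mk = 14  [terminal]
10. n7.env = -5  [b.mk * -2 + 23]
11. n7.sig = 2  [b.mk - 12]
12. n7.acc = "uu"  ["uu"]
13. n2.env = 27  [S₁.env * -1 + 22]
14. n2.sig = -4  [C.depth * -2 + 54]
15. n2.acc = "uup"  [S₁.acc ++ "p"]
16. n1.lab = -7  [len(S.acc) - 10]
17. n1.ok = -1  [A.live - 24]
18. n9.val = false  [terminal]
19. n10.mk = -9  [terminal]
20. n0.env = 29  [A.lab * -2 + 15]
21. n0.sig = -7  [b.mk + A.lab + 9]
22. n0.acc = "xy"  ["xy"]

29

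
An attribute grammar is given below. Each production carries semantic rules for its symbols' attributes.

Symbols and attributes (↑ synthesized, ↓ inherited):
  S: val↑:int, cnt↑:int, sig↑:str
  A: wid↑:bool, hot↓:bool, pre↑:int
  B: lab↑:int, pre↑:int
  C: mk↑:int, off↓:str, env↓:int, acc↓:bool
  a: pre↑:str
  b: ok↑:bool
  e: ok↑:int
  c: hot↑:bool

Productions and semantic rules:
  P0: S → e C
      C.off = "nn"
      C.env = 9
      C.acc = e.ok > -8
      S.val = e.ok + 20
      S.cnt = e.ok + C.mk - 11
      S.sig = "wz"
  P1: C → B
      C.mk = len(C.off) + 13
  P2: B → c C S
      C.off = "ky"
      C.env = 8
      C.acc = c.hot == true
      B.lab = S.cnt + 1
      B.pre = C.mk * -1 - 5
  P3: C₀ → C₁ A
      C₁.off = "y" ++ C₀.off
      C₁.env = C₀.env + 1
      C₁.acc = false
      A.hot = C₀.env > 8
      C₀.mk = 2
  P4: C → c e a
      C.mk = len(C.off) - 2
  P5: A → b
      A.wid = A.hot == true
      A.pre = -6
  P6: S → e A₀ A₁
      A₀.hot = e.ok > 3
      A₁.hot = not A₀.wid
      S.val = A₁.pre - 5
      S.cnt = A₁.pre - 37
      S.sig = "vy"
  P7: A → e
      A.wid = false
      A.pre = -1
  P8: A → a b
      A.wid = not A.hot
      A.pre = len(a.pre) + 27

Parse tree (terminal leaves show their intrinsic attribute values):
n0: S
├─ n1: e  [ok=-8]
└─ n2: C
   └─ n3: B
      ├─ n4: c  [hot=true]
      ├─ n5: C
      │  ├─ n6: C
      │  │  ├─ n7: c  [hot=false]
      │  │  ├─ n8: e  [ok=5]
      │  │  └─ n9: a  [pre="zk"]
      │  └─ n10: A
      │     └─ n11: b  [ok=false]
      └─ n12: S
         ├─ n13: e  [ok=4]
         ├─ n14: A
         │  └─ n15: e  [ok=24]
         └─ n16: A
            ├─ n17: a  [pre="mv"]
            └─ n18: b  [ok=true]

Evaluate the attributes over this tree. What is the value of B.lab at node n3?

-7

1. n1.ok = -8  [terminal]
2. n2.off = "nn"  ["nn"]
3. n2.env = 9  [9]
4. n2.acc = false  [e.ok > -8]
5. n4.hot = true  [terminal]
6. n5.off = "ky"  ["ky"]
7. n5.env = 8  [8]
8. n5.acc = true  [c.hot == true]
9. n6.off = "yky"  ["y" ++ C₀.off]
10. n6.env = 9  [C₀.env + 1]
11. n6.acc = false  [false]
12. n7.hot = false  [terminal]
13. n8.ok = 5  [terminal]
14. n9.pre = "zk"  [terminal]
15. n6.mk = 1  [len(C.off) - 2]
16. n10.hot = false  [C₀.env > 8]
17. n11.ok = false  [terminal]
18. n10.wid = false  [A.hot == true]
19. n10.pre = -6  [-6]
20. n5.mk = 2  [2]
21. n13.ok = 4  [terminal]
22. n14.hot = true  [e.ok > 3]
23. n15.ok = 24  [terminal]
24. n14.wid = false  [false]
25. n14.pre = -1  [-1]
26. n16.hot = true  [not A₀.wid]
27. n17.pre = "mv"  [terminal]
28. n18.ok = true  [terminal]
29. n16.wid = false  [not A.hot]
30. n16.pre = 29  [len(a.pre) + 27]
31. n12.val = 24  [A₁.pre - 5]
32. n12.cnt = -8  [A₁.pre - 37]
33. n12.sig = "vy"  ["vy"]
34. n3.lab = -7  [S.cnt + 1]
35. n3.pre = -7  [C.mk * -1 - 5]
36. n2.mk = 15  [len(C.off) + 13]
37. n0.val = 12  [e.ok + 20]
38. n0.cnt = -4  [e.ok + C.mk - 11]
39. n0.sig = "wz"  ["wz"]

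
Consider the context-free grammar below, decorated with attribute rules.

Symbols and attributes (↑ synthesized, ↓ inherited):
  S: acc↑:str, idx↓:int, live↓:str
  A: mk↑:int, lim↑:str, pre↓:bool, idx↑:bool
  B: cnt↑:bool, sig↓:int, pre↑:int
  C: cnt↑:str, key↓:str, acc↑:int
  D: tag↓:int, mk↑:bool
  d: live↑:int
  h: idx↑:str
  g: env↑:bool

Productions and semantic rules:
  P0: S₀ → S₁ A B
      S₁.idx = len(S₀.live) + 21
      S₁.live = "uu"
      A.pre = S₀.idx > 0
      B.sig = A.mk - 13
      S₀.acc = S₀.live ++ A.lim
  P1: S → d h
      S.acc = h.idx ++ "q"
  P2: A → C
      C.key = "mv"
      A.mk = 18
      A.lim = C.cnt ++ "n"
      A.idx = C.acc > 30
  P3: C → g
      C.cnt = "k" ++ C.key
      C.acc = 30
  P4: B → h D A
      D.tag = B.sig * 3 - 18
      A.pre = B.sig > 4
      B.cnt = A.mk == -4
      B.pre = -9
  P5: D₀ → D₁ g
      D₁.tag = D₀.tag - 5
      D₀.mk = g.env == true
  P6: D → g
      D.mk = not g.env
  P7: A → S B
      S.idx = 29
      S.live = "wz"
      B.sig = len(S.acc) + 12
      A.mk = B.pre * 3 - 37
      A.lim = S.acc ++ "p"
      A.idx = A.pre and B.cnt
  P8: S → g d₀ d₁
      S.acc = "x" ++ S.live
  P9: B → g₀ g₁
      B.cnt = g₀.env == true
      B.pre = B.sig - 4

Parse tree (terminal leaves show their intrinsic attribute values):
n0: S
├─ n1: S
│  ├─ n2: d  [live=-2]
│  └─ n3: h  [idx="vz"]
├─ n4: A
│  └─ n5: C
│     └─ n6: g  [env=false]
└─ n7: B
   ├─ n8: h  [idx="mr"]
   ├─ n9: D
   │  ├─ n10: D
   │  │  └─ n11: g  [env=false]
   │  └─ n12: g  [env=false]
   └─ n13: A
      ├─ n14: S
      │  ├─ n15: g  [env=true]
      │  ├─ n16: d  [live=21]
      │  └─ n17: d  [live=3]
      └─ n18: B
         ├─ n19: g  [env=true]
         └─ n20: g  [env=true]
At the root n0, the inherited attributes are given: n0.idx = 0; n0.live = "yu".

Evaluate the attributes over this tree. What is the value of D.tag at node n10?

1. n0.idx = 0  [given at root]
2. n0.live = "yu"  [given at root]
3. n1.idx = 23  [len(S₀.live) + 21]
4. n1.live = "uu"  ["uu"]
5. n2.live = -2  [terminal]
6. n3.idx = "vz"  [terminal]
7. n1.acc = "vzq"  [h.idx ++ "q"]
8. n4.pre = false  [S₀.idx > 0]
9. n5.key = "mv"  ["mv"]
10. n6.env = false  [terminal]
11. n5.cnt = "kmv"  ["k" ++ C.key]
12. n5.acc = 30  [30]
13. n4.mk = 18  [18]
14. n4.lim = "kmvn"  [C.cnt ++ "n"]
15. n4.idx = false  [C.acc > 30]
16. n7.sig = 5  [A.mk - 13]
17. n8.idx = "mr"  [terminal]
18. n9.tag = -3  [B.sig * 3 - 18]
19. n10.tag = -8  [D₀.tag - 5]
20. n11.env = false  [terminal]
21. n10.mk = true  [not g.env]
22. n12.env = false  [terminal]
23. n9.mk = false  [g.env == true]
24. n13.pre = true  [B.sig > 4]
25. n14.idx = 29  [29]
26. n14.live = "wz"  ["wz"]
27. n15.env = true  [terminal]
28. n16.live = 21  [terminal]
29. n17.live = 3  [terminal]
30. n14.acc = "xwz"  ["x" ++ S.live]
31. n18.sig = 15  [len(S.acc) + 12]
32. n19.env = true  [terminal]
33. n20.env = true  [terminal]
34. n18.cnt = true  [g₀.env == true]
35. n18.pre = 11  [B.sig - 4]
36. n13.mk = -4  [B.pre * 3 - 37]
37. n13.lim = "xwzp"  [S.acc ++ "p"]
38. n13.idx = true  [A.pre and B.cnt]
39. n7.cnt = true  [A.mk == -4]
40. n7.pre = -9  [-9]
41. n0.acc = "yukmvn"  [S₀.live ++ A.lim]

-8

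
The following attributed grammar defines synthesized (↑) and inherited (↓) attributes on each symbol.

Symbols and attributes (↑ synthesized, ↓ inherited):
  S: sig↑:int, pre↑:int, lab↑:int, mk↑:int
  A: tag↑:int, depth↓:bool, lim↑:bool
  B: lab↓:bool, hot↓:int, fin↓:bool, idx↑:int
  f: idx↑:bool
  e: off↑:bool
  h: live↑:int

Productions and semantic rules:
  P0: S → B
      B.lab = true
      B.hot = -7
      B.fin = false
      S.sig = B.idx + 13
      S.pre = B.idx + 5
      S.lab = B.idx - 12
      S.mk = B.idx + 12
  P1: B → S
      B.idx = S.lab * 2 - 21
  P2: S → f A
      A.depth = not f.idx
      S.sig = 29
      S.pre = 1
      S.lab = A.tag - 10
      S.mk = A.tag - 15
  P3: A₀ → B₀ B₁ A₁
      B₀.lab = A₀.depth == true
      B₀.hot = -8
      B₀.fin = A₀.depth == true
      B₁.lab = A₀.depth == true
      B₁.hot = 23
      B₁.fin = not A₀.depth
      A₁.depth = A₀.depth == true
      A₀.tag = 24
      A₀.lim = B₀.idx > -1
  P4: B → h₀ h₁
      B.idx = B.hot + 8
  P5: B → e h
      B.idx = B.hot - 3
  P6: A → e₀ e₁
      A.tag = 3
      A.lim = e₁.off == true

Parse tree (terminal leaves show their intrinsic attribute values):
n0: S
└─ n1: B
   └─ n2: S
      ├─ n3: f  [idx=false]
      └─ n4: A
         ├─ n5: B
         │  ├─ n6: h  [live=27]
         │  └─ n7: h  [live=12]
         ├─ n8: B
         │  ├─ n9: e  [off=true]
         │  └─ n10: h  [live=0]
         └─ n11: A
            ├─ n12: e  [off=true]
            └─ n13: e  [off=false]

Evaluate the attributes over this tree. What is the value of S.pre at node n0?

12

1. n1.lab = true  [true]
2. n1.hot = -7  [-7]
3. n1.fin = false  [false]
4. n3.idx = false  [terminal]
5. n4.depth = true  [not f.idx]
6. n5.lab = true  [A₀.depth == true]
7. n5.hot = -8  [-8]
8. n5.fin = true  [A₀.depth == true]
9. n6.live = 27  [terminal]
10. n7.live = 12  [terminal]
11. n5.idx = 0  [B.hot + 8]
12. n8.lab = true  [A₀.depth == true]
13. n8.hot = 23  [23]
14. n8.fin = false  [not A₀.depth]
15. n9.off = true  [terminal]
16. n10.live = 0  [terminal]
17. n8.idx = 20  [B.hot - 3]
18. n11.depth = true  [A₀.depth == true]
19. n12.off = true  [terminal]
20. n13.off = false  [terminal]
21. n11.tag = 3  [3]
22. n11.lim = false  [e₁.off == true]
23. n4.tag = 24  [24]
24. n4.lim = true  [B₀.idx > -1]
25. n2.sig = 29  [29]
26. n2.pre = 1  [1]
27. n2.lab = 14  [A.tag - 10]
28. n2.mk = 9  [A.tag - 15]
29. n1.idx = 7  [S.lab * 2 - 21]
30. n0.sig = 20  [B.idx + 13]
31. n0.pre = 12  [B.idx + 5]
32. n0.lab = -5  [B.idx - 12]
33. n0.mk = 19  [B.idx + 12]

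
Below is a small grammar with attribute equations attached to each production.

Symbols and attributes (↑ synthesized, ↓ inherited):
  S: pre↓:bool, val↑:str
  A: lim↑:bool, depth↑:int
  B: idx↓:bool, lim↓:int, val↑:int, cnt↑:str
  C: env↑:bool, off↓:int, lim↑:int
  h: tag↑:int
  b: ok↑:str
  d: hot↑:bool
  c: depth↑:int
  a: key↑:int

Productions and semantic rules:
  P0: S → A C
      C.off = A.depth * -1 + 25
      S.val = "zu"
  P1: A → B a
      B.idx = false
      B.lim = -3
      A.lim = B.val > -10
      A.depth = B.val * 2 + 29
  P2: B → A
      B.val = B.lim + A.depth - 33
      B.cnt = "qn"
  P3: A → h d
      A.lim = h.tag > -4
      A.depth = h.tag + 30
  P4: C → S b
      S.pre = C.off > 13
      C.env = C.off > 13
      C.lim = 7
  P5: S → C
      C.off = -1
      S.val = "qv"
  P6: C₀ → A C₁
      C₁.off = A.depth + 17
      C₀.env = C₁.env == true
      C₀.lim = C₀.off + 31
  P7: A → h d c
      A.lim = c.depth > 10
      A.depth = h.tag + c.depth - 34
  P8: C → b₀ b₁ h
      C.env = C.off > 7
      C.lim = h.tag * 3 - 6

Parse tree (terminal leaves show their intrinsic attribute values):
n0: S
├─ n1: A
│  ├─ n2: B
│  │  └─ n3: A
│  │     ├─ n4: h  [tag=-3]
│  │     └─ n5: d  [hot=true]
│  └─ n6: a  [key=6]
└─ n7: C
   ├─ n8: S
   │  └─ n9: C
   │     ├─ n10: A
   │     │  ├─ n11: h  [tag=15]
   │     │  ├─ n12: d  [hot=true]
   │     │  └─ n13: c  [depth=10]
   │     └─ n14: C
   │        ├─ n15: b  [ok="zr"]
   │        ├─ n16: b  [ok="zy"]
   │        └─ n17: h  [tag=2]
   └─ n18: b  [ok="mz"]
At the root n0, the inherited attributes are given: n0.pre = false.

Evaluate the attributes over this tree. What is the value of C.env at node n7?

1. n0.pre = false  [given at root]
2. n2.idx = false  [false]
3. n2.lim = -3  [-3]
4. n4.tag = -3  [terminal]
5. n5.hot = true  [terminal]
6. n3.lim = true  [h.tag > -4]
7. n3.depth = 27  [h.tag + 30]
8. n2.val = -9  [B.lim + A.depth - 33]
9. n2.cnt = "qn"  ["qn"]
10. n6.key = 6  [terminal]
11. n1.lim = true  [B.val > -10]
12. n1.depth = 11  [B.val * 2 + 29]
13. n7.off = 14  [A.depth * -1 + 25]
14. n8.pre = true  [C.off > 13]
15. n9.off = -1  [-1]
16. n11.tag = 15  [terminal]
17. n12.hot = true  [terminal]
18. n13.depth = 10  [terminal]
19. n10.lim = false  [c.depth > 10]
20. n10.depth = -9  [h.tag + c.depth - 34]
21. n14.off = 8  [A.depth + 17]
22. n15.ok = "zr"  [terminal]
23. n16.ok = "zy"  [terminal]
24. n17.tag = 2  [terminal]
25. n14.env = true  [C.off > 7]
26. n14.lim = 0  [h.tag * 3 - 6]
27. n9.env = true  [C₁.env == true]
28. n9.lim = 30  [C₀.off + 31]
29. n8.val = "qv"  ["qv"]
30. n18.ok = "mz"  [terminal]
31. n7.env = true  [C.off > 13]
32. n7.lim = 7  [7]
33. n0.val = "zu"  ["zu"]

true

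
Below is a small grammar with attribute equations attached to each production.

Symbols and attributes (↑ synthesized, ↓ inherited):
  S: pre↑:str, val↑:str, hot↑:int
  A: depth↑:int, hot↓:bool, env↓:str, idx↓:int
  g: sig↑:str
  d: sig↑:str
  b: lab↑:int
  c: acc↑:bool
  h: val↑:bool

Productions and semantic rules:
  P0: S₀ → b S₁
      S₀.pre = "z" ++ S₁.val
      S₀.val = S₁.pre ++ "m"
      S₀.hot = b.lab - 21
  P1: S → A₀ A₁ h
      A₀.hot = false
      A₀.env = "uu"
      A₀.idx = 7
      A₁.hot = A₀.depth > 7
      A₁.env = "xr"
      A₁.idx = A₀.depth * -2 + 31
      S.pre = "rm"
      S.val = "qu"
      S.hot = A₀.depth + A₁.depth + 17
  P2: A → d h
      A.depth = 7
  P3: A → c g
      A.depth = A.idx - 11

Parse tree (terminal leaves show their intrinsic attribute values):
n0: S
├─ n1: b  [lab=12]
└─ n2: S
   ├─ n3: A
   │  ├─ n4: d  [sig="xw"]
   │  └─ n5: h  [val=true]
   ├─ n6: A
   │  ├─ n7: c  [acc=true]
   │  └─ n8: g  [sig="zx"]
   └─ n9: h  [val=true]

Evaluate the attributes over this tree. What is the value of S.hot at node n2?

30

1. n1.lab = 12  [terminal]
2. n3.hot = false  [false]
3. n3.env = "uu"  ["uu"]
4. n3.idx = 7  [7]
5. n4.sig = "xw"  [terminal]
6. n5.val = true  [terminal]
7. n3.depth = 7  [7]
8. n6.hot = false  [A₀.depth > 7]
9. n6.env = "xr"  ["xr"]
10. n6.idx = 17  [A₀.depth * -2 + 31]
11. n7.acc = true  [terminal]
12. n8.sig = "zx"  [terminal]
13. n6.depth = 6  [A.idx - 11]
14. n9.val = true  [terminal]
15. n2.pre = "rm"  ["rm"]
16. n2.val = "qu"  ["qu"]
17. n2.hot = 30  [A₀.depth + A₁.depth + 17]
18. n0.pre = "zqu"  ["z" ++ S₁.val]
19. n0.val = "rmm"  [S₁.pre ++ "m"]
20. n0.hot = -9  [b.lab - 21]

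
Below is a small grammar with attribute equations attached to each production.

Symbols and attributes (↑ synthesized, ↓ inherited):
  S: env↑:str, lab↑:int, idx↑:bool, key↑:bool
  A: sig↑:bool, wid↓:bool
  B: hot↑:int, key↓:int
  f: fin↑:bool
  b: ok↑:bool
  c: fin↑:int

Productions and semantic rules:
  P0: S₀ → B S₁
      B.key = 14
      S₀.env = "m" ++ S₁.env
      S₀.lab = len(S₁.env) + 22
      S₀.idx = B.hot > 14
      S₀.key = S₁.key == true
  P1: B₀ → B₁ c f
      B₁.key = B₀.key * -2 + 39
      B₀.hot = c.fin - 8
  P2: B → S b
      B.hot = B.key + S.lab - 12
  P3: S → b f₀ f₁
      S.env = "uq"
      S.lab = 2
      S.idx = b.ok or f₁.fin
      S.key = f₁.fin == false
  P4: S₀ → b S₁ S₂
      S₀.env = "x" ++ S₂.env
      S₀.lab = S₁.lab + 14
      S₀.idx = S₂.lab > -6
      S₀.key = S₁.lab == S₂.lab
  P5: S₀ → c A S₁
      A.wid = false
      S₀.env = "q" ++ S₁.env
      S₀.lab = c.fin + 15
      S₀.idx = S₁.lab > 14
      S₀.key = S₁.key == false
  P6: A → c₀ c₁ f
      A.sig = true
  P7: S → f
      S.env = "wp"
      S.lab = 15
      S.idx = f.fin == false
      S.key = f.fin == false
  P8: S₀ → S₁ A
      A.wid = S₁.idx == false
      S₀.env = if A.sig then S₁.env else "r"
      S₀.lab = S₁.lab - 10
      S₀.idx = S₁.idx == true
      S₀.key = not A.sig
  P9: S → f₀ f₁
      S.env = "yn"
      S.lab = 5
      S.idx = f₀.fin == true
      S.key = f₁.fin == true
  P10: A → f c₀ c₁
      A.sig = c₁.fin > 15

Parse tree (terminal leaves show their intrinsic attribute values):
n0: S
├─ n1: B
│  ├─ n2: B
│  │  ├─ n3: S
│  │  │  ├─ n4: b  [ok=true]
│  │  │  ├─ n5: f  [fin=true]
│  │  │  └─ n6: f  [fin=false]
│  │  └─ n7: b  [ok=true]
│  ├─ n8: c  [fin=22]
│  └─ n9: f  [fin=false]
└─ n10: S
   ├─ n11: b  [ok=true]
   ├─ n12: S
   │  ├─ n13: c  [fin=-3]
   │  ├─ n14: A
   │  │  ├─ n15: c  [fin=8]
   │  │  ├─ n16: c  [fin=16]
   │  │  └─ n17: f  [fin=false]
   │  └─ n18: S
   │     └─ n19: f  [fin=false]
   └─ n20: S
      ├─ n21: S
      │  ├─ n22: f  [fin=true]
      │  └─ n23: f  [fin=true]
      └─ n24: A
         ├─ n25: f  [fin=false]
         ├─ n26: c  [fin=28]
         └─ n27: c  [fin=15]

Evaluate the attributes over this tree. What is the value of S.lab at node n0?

1. n1.key = 14  [14]
2. n2.key = 11  [B₀.key * -2 + 39]
3. n4.ok = true  [terminal]
4. n5.fin = true  [terminal]
5. n6.fin = false  [terminal]
6. n3.env = "uq"  ["uq"]
7. n3.lab = 2  [2]
8. n3.idx = true  [b.ok or f₁.fin]
9. n3.key = true  [f₁.fin == false]
10. n7.ok = true  [terminal]
11. n2.hot = 1  [B.key + S.lab - 12]
12. n8.fin = 22  [terminal]
13. n9.fin = false  [terminal]
14. n1.hot = 14  [c.fin - 8]
15. n11.ok = true  [terminal]
16. n13.fin = -3  [terminal]
17. n14.wid = false  [false]
18. n15.fin = 8  [terminal]
19. n16.fin = 16  [terminal]
20. n17.fin = false  [terminal]
21. n14.sig = true  [true]
22. n19.fin = false  [terminal]
23. n18.env = "wp"  ["wp"]
24. n18.lab = 15  [15]
25. n18.idx = true  [f.fin == false]
26. n18.key = true  [f.fin == false]
27. n12.env = "qwp"  ["q" ++ S₁.env]
28. n12.lab = 12  [c.fin + 15]
29. n12.idx = true  [S₁.lab > 14]
30. n12.key = false  [S₁.key == false]
31. n22.fin = true  [terminal]
32. n23.fin = true  [terminal]
33. n21.env = "yn"  ["yn"]
34. n21.lab = 5  [5]
35. n21.idx = true  [f₀.fin == true]
36. n21.key = true  [f₁.fin == true]
37. n24.wid = false  [S₁.idx == false]
38. n25.fin = false  [terminal]
39. n26.fin = 28  [terminal]
40. n27.fin = 15  [terminal]
41. n24.sig = false  [c₁.fin > 15]
42. n20.env = "r"  [if A.sig then S₁.env else "r"]
43. n20.lab = -5  [S₁.lab - 10]
44. n20.idx = true  [S₁.idx == true]
45. n20.key = true  [not A.sig]
46. n10.env = "xr"  ["x" ++ S₂.env]
47. n10.lab = 26  [S₁.lab + 14]
48. n10.idx = true  [S₂.lab > -6]
49. n10.key = false  [S₁.lab == S₂.lab]
50. n0.env = "mxr"  ["m" ++ S₁.env]
51. n0.lab = 24  [len(S₁.env) + 22]
52. n0.idx = false  [B.hot > 14]
53. n0.key = false  [S₁.key == true]

24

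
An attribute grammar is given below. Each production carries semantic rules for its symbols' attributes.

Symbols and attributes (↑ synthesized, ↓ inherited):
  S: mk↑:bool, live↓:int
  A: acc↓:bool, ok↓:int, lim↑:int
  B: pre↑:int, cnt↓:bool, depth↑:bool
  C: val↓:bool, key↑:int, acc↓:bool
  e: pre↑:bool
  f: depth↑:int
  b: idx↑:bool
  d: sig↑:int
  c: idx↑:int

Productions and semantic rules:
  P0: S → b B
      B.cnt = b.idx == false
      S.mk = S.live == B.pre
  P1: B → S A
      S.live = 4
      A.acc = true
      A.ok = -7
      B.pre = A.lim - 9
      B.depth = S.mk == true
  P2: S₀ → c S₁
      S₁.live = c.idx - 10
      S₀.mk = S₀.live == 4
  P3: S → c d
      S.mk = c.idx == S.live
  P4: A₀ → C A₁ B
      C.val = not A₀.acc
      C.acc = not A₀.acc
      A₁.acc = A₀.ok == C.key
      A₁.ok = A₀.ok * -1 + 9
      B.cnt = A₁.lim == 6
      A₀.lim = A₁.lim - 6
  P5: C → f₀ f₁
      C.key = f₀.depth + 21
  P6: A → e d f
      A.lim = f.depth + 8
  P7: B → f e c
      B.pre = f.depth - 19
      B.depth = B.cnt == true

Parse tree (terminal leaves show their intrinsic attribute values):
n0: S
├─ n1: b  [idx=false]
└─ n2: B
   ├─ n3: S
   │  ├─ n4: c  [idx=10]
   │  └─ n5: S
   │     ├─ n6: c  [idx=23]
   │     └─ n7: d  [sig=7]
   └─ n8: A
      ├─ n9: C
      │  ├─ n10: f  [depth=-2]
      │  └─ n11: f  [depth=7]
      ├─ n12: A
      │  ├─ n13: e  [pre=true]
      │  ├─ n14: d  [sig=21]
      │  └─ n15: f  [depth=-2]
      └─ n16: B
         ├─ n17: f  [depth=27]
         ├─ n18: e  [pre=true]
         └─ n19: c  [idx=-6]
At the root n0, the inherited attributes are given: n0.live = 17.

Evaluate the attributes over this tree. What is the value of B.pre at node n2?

-9

1. n0.live = 17  [given at root]
2. n1.idx = false  [terminal]
3. n2.cnt = true  [b.idx == false]
4. n3.live = 4  [4]
5. n4.idx = 10  [terminal]
6. n5.live = 0  [c.idx - 10]
7. n6.idx = 23  [terminal]
8. n7.sig = 7  [terminal]
9. n5.mk = false  [c.idx == S.live]
10. n3.mk = true  [S₀.live == 4]
11. n8.acc = true  [true]
12. n8.ok = -7  [-7]
13. n9.val = false  [not A₀.acc]
14. n9.acc = false  [not A₀.acc]
15. n10.depth = -2  [terminal]
16. n11.depth = 7  [terminal]
17. n9.key = 19  [f₀.depth + 21]
18. n12.acc = false  [A₀.ok == C.key]
19. n12.ok = 16  [A₀.ok * -1 + 9]
20. n13.pre = true  [terminal]
21. n14.sig = 21  [terminal]
22. n15.depth = -2  [terminal]
23. n12.lim = 6  [f.depth + 8]
24. n16.cnt = true  [A₁.lim == 6]
25. n17.depth = 27  [terminal]
26. n18.pre = true  [terminal]
27. n19.idx = -6  [terminal]
28. n16.pre = 8  [f.depth - 19]
29. n16.depth = true  [B.cnt == true]
30. n8.lim = 0  [A₁.lim - 6]
31. n2.pre = -9  [A.lim - 9]
32. n2.depth = true  [S.mk == true]
33. n0.mk = false  [S.live == B.pre]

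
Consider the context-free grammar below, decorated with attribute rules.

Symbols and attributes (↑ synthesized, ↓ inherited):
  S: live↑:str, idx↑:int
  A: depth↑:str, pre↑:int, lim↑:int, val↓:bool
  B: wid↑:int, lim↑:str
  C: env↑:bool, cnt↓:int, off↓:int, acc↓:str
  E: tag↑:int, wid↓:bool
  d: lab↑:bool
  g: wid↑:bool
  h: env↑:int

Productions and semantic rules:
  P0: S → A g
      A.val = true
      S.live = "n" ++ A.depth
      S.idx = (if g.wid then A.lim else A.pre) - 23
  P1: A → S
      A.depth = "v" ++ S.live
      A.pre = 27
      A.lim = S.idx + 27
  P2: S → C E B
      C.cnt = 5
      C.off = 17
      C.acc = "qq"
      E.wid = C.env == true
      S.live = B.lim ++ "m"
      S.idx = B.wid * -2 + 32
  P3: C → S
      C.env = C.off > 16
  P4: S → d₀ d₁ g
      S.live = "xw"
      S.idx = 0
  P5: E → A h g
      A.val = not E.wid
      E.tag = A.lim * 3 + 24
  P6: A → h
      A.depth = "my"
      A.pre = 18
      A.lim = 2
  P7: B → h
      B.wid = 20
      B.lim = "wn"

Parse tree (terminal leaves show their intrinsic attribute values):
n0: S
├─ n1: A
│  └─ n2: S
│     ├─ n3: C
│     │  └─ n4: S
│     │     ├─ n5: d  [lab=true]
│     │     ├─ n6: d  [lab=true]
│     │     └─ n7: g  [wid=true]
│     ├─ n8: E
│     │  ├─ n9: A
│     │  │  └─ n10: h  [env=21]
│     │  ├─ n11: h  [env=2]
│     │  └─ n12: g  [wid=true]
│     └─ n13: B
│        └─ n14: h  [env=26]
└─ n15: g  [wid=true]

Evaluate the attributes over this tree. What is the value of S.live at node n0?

"nvwnm"

1. n1.val = true  [true]
2. n3.cnt = 5  [5]
3. n3.off = 17  [17]
4. n3.acc = "qq"  ["qq"]
5. n5.lab = true  [terminal]
6. n6.lab = true  [terminal]
7. n7.wid = true  [terminal]
8. n4.live = "xw"  ["xw"]
9. n4.idx = 0  [0]
10. n3.env = true  [C.off > 16]
11. n8.wid = true  [C.env == true]
12. n9.val = false  [not E.wid]
13. n10.env = 21  [terminal]
14. n9.depth = "my"  ["my"]
15. n9.pre = 18  [18]
16. n9.lim = 2  [2]
17. n11.env = 2  [terminal]
18. n12.wid = true  [terminal]
19. n8.tag = 30  [A.lim * 3 + 24]
20. n14.env = 26  [terminal]
21. n13.wid = 20  [20]
22. n13.lim = "wn"  ["wn"]
23. n2.live = "wnm"  [B.lim ++ "m"]
24. n2.idx = -8  [B.wid * -2 + 32]
25. n1.depth = "vwnm"  ["v" ++ S.live]
26. n1.pre = 27  [27]
27. n1.lim = 19  [S.idx + 27]
28. n15.wid = true  [terminal]
29. n0.live = "nvwnm"  ["n" ++ A.depth]
30. n0.idx = -4  [(if g.wid then A.lim else A.pre) - 23]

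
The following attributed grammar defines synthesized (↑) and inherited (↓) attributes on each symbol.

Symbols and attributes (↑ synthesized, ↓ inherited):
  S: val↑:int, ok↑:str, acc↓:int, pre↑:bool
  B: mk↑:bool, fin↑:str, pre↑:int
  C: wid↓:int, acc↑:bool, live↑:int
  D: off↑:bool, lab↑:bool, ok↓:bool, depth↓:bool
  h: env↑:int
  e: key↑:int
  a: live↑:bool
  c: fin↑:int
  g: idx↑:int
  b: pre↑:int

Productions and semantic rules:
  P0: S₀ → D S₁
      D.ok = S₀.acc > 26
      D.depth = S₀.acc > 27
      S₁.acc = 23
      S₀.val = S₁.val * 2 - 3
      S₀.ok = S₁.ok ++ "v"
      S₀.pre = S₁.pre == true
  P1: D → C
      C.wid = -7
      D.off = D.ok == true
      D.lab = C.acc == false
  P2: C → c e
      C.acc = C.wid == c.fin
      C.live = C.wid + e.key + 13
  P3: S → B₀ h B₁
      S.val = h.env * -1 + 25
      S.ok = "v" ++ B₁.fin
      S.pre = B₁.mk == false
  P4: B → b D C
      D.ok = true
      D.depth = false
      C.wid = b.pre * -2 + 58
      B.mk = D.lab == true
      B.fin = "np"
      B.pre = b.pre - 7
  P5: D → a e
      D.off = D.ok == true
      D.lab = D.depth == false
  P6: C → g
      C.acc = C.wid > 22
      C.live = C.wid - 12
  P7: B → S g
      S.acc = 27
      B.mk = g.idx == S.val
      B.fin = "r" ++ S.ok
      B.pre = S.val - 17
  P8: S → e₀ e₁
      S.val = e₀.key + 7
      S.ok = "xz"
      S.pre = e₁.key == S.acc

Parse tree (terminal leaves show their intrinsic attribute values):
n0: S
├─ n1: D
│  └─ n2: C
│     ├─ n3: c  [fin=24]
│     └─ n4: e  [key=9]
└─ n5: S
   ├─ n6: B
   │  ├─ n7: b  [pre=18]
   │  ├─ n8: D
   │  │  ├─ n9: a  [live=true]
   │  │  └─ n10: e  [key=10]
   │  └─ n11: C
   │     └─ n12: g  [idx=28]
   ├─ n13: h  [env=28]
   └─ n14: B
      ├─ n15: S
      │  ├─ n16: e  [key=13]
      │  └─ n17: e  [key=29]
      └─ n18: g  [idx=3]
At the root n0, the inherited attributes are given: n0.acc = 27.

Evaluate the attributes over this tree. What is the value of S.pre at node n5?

true

1. n0.acc = 27  [given at root]
2. n1.ok = true  [S₀.acc > 26]
3. n1.depth = false  [S₀.acc > 27]
4. n2.wid = -7  [-7]
5. n3.fin = 24  [terminal]
6. n4.key = 9  [terminal]
7. n2.acc = false  [C.wid == c.fin]
8. n2.live = 15  [C.wid + e.key + 13]
9. n1.off = true  [D.ok == true]
10. n1.lab = true  [C.acc == false]
11. n5.acc = 23  [23]
12. n7.pre = 18  [terminal]
13. n8.ok = true  [true]
14. n8.depth = false  [false]
15. n9.live = true  [terminal]
16. n10.key = 10  [terminal]
17. n8.off = true  [D.ok == true]
18. n8.lab = true  [D.depth == false]
19. n11.wid = 22  [b.pre * -2 + 58]
20. n12.idx = 28  [terminal]
21. n11.acc = false  [C.wid > 22]
22. n11.live = 10  [C.wid - 12]
23. n6.mk = true  [D.lab == true]
24. n6.fin = "np"  ["np"]
25. n6.pre = 11  [b.pre - 7]
26. n13.env = 28  [terminal]
27. n15.acc = 27  [27]
28. n16.key = 13  [terminal]
29. n17.key = 29  [terminal]
30. n15.val = 20  [e₀.key + 7]
31. n15.ok = "xz"  ["xz"]
32. n15.pre = false  [e₁.key == S.acc]
33. n18.idx = 3  [terminal]
34. n14.mk = false  [g.idx == S.val]
35. n14.fin = "rxz"  ["r" ++ S.ok]
36. n14.pre = 3  [S.val - 17]
37. n5.val = -3  [h.env * -1 + 25]
38. n5.ok = "vrxz"  ["v" ++ B₁.fin]
39. n5.pre = true  [B₁.mk == false]
40. n0.val = -9  [S₁.val * 2 - 3]
41. n0.ok = "vrxzv"  [S₁.ok ++ "v"]
42. n0.pre = true  [S₁.pre == true]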